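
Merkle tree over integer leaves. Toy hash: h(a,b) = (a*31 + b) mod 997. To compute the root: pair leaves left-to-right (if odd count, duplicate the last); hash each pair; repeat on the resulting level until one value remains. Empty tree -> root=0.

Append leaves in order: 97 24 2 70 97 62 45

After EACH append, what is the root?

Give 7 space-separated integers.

Answer: 97 40 307 375 286 163 528

Derivation:
After append 97 (leaves=[97]):
  L0: [97]
  root=97
After append 24 (leaves=[97, 24]):
  L0: [97, 24]
  L1: h(97,24)=(97*31+24)%997=40 -> [40]
  root=40
After append 2 (leaves=[97, 24, 2]):
  L0: [97, 24, 2]
  L1: h(97,24)=(97*31+24)%997=40 h(2,2)=(2*31+2)%997=64 -> [40, 64]
  L2: h(40,64)=(40*31+64)%997=307 -> [307]
  root=307
After append 70 (leaves=[97, 24, 2, 70]):
  L0: [97, 24, 2, 70]
  L1: h(97,24)=(97*31+24)%997=40 h(2,70)=(2*31+70)%997=132 -> [40, 132]
  L2: h(40,132)=(40*31+132)%997=375 -> [375]
  root=375
After append 97 (leaves=[97, 24, 2, 70, 97]):
  L0: [97, 24, 2, 70, 97]
  L1: h(97,24)=(97*31+24)%997=40 h(2,70)=(2*31+70)%997=132 h(97,97)=(97*31+97)%997=113 -> [40, 132, 113]
  L2: h(40,132)=(40*31+132)%997=375 h(113,113)=(113*31+113)%997=625 -> [375, 625]
  L3: h(375,625)=(375*31+625)%997=286 -> [286]
  root=286
After append 62 (leaves=[97, 24, 2, 70, 97, 62]):
  L0: [97, 24, 2, 70, 97, 62]
  L1: h(97,24)=(97*31+24)%997=40 h(2,70)=(2*31+70)%997=132 h(97,62)=(97*31+62)%997=78 -> [40, 132, 78]
  L2: h(40,132)=(40*31+132)%997=375 h(78,78)=(78*31+78)%997=502 -> [375, 502]
  L3: h(375,502)=(375*31+502)%997=163 -> [163]
  root=163
After append 45 (leaves=[97, 24, 2, 70, 97, 62, 45]):
  L0: [97, 24, 2, 70, 97, 62, 45]
  L1: h(97,24)=(97*31+24)%997=40 h(2,70)=(2*31+70)%997=132 h(97,62)=(97*31+62)%997=78 h(45,45)=(45*31+45)%997=443 -> [40, 132, 78, 443]
  L2: h(40,132)=(40*31+132)%997=375 h(78,443)=(78*31+443)%997=867 -> [375, 867]
  L3: h(375,867)=(375*31+867)%997=528 -> [528]
  root=528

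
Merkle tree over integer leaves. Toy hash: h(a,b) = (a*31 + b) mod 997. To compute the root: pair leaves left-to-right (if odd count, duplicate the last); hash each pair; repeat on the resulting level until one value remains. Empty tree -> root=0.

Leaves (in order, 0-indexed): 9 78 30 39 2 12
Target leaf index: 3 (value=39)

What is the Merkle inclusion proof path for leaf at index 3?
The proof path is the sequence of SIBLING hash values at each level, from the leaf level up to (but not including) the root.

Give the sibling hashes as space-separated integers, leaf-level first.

Answer: 30 357 374

Derivation:
L0 (leaves): [9, 78, 30, 39, 2, 12], target index=3
L1: h(9,78)=(9*31+78)%997=357 [pair 0] h(30,39)=(30*31+39)%997=969 [pair 1] h(2,12)=(2*31+12)%997=74 [pair 2] -> [357, 969, 74]
  Sibling for proof at L0: 30
L2: h(357,969)=(357*31+969)%997=72 [pair 0] h(74,74)=(74*31+74)%997=374 [pair 1] -> [72, 374]
  Sibling for proof at L1: 357
L3: h(72,374)=(72*31+374)%997=612 [pair 0] -> [612]
  Sibling for proof at L2: 374
Root: 612
Proof path (sibling hashes from leaf to root): [30, 357, 374]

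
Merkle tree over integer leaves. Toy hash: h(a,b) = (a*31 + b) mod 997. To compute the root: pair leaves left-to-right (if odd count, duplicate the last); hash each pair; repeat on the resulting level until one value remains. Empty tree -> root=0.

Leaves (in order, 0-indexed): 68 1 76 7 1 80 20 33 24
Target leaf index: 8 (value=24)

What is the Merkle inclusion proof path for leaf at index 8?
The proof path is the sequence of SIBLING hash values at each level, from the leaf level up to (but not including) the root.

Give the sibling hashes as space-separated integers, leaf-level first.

Answer: 24 768 648 426

Derivation:
L0 (leaves): [68, 1, 76, 7, 1, 80, 20, 33, 24], target index=8
L1: h(68,1)=(68*31+1)%997=115 [pair 0] h(76,7)=(76*31+7)%997=369 [pair 1] h(1,80)=(1*31+80)%997=111 [pair 2] h(20,33)=(20*31+33)%997=653 [pair 3] h(24,24)=(24*31+24)%997=768 [pair 4] -> [115, 369, 111, 653, 768]
  Sibling for proof at L0: 24
L2: h(115,369)=(115*31+369)%997=943 [pair 0] h(111,653)=(111*31+653)%997=106 [pair 1] h(768,768)=(768*31+768)%997=648 [pair 2] -> [943, 106, 648]
  Sibling for proof at L1: 768
L3: h(943,106)=(943*31+106)%997=426 [pair 0] h(648,648)=(648*31+648)%997=796 [pair 1] -> [426, 796]
  Sibling for proof at L2: 648
L4: h(426,796)=(426*31+796)%997=44 [pair 0] -> [44]
  Sibling for proof at L3: 426
Root: 44
Proof path (sibling hashes from leaf to root): [24, 768, 648, 426]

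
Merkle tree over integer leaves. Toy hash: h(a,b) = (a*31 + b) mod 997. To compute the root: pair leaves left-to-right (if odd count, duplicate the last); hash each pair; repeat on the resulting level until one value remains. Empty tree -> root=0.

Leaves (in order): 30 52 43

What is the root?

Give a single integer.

Answer: 911

Derivation:
L0: [30, 52, 43]
L1: h(30,52)=(30*31+52)%997=982 h(43,43)=(43*31+43)%997=379 -> [982, 379]
L2: h(982,379)=(982*31+379)%997=911 -> [911]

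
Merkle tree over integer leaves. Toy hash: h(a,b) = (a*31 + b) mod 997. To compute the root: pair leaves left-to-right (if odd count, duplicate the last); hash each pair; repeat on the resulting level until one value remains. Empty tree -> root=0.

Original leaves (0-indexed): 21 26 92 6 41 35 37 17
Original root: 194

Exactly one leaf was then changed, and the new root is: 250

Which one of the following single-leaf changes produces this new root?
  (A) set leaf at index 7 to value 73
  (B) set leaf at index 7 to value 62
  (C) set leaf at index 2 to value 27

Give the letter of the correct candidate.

Answer: A

Derivation:
Original leaves: [21, 26, 92, 6, 41, 35, 37, 17]
Target new root: 250
Try each candidate change and compute the resulting root:
Candidate A: set leaf[7] = 73 -> leaves = [21, 26, 92, 6, 41, 35, 37, 73]
  L0: [21, 26, 92, 6, 41, 35, 37, 73]
  L1: h(21,26)=(21*31+26)%997=677 h(92,6)=(92*31+6)%997=864 h(41,35)=(41*31+35)%997=309 h(37,73)=(37*31+73)%997=223 -> [677, 864, 309, 223]
  L2: h(677,864)=(677*31+864)%997=914 h(309,223)=(309*31+223)%997=829 -> [914, 829]
  L3: h(914,829)=(914*31+829)%997=250 -> [250]
  root = 250 == target 250  ** MATCH **
Candidate B: set leaf[7] = 62 -> leaves = [21, 26, 92, 6, 41, 35, 37, 62]
  L0: [21, 26, 92, 6, 41, 35, 37, 62]
  L1: h(21,26)=(21*31+26)%997=677 h(92,6)=(92*31+6)%997=864 h(41,35)=(41*31+35)%997=309 h(37,62)=(37*31+62)%997=212 -> [677, 864, 309, 212]
  L2: h(677,864)=(677*31+864)%997=914 h(309,212)=(309*31+212)%997=818 -> [914, 818]
  L3: h(914,818)=(914*31+818)%997=239 -> [239]
  root = 239 != target 250
Candidate C: set leaf[2] = 27 -> leaves = [21, 26, 27, 6, 41, 35, 37, 17]
  L0: [21, 26, 27, 6, 41, 35, 37, 17]
  L1: h(21,26)=(21*31+26)%997=677 h(27,6)=(27*31+6)%997=843 h(41,35)=(41*31+35)%997=309 h(37,17)=(37*31+17)%997=167 -> [677, 843, 309, 167]
  L2: h(677,843)=(677*31+843)%997=893 h(309,167)=(309*31+167)%997=773 -> [893, 773]
  L3: h(893,773)=(893*31+773)%997=540 -> [540]
  root = 540 != target 250
Candidate A produces the target root.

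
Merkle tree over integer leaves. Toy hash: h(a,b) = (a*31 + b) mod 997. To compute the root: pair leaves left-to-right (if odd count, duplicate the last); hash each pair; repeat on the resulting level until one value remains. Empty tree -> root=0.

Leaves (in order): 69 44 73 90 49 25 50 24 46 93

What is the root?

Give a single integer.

L0: [69, 44, 73, 90, 49, 25, 50, 24, 46, 93]
L1: h(69,44)=(69*31+44)%997=189 h(73,90)=(73*31+90)%997=359 h(49,25)=(49*31+25)%997=547 h(50,24)=(50*31+24)%997=577 h(46,93)=(46*31+93)%997=522 -> [189, 359, 547, 577, 522]
L2: h(189,359)=(189*31+359)%997=236 h(547,577)=(547*31+577)%997=585 h(522,522)=(522*31+522)%997=752 -> [236, 585, 752]
L3: h(236,585)=(236*31+585)%997=922 h(752,752)=(752*31+752)%997=136 -> [922, 136]
L4: h(922,136)=(922*31+136)%997=802 -> [802]

Answer: 802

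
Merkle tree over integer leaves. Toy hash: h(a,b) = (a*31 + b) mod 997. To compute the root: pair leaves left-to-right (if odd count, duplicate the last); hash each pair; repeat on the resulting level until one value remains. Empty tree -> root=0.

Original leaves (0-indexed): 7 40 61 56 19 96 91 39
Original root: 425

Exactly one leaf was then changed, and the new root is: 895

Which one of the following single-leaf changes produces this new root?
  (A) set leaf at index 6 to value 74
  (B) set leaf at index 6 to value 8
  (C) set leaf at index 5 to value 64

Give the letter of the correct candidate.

Answer: A

Derivation:
Original leaves: [7, 40, 61, 56, 19, 96, 91, 39]
Target new root: 895
Try each candidate change and compute the resulting root:
Candidate A: set leaf[6] = 74 -> leaves = [7, 40, 61, 56, 19, 96, 74, 39]
  L0: [7, 40, 61, 56, 19, 96, 74, 39]
  L1: h(7,40)=(7*31+40)%997=257 h(61,56)=(61*31+56)%997=950 h(19,96)=(19*31+96)%997=685 h(74,39)=(74*31+39)%997=339 -> [257, 950, 685, 339]
  L2: h(257,950)=(257*31+950)%997=941 h(685,339)=(685*31+339)%997=637 -> [941, 637]
  L3: h(941,637)=(941*31+637)%997=895 -> [895]
  root = 895 == target 895  ** MATCH **
Candidate B: set leaf[6] = 8 -> leaves = [7, 40, 61, 56, 19, 96, 8, 39]
  L0: [7, 40, 61, 56, 19, 96, 8, 39]
  L1: h(7,40)=(7*31+40)%997=257 h(61,56)=(61*31+56)%997=950 h(19,96)=(19*31+96)%997=685 h(8,39)=(8*31+39)%997=287 -> [257, 950, 685, 287]
  L2: h(257,950)=(257*31+950)%997=941 h(685,287)=(685*31+287)%997=585 -> [941, 585]
  L3: h(941,585)=(941*31+585)%997=843 -> [843]
  root = 843 != target 895
Candidate C: set leaf[5] = 64 -> leaves = [7, 40, 61, 56, 19, 64, 91, 39]
  L0: [7, 40, 61, 56, 19, 64, 91, 39]
  L1: h(7,40)=(7*31+40)%997=257 h(61,56)=(61*31+56)%997=950 h(19,64)=(19*31+64)%997=653 h(91,39)=(91*31+39)%997=866 -> [257, 950, 653, 866]
  L2: h(257,950)=(257*31+950)%997=941 h(653,866)=(653*31+866)%997=172 -> [941, 172]
  L3: h(941,172)=(941*31+172)%997=430 -> [430]
  root = 430 != target 895
Candidate A produces the target root.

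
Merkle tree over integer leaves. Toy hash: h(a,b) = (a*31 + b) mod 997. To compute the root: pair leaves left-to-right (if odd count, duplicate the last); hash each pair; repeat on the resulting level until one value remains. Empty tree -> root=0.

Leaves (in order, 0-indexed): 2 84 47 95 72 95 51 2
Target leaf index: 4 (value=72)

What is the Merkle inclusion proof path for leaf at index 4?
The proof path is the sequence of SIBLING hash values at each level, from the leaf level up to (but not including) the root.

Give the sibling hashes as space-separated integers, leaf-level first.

Answer: 95 586 96

Derivation:
L0 (leaves): [2, 84, 47, 95, 72, 95, 51, 2], target index=4
L1: h(2,84)=(2*31+84)%997=146 [pair 0] h(47,95)=(47*31+95)%997=555 [pair 1] h(72,95)=(72*31+95)%997=333 [pair 2] h(51,2)=(51*31+2)%997=586 [pair 3] -> [146, 555, 333, 586]
  Sibling for proof at L0: 95
L2: h(146,555)=(146*31+555)%997=96 [pair 0] h(333,586)=(333*31+586)%997=939 [pair 1] -> [96, 939]
  Sibling for proof at L1: 586
L3: h(96,939)=(96*31+939)%997=924 [pair 0] -> [924]
  Sibling for proof at L2: 96
Root: 924
Proof path (sibling hashes from leaf to root): [95, 586, 96]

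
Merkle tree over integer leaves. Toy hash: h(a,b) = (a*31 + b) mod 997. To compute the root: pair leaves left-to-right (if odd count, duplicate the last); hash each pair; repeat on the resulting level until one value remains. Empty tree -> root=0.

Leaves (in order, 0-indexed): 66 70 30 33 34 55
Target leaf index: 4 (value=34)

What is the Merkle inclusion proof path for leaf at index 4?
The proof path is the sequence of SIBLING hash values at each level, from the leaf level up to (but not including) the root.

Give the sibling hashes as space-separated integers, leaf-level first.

L0 (leaves): [66, 70, 30, 33, 34, 55], target index=4
L1: h(66,70)=(66*31+70)%997=122 [pair 0] h(30,33)=(30*31+33)%997=963 [pair 1] h(34,55)=(34*31+55)%997=112 [pair 2] -> [122, 963, 112]
  Sibling for proof at L0: 55
L2: h(122,963)=(122*31+963)%997=757 [pair 0] h(112,112)=(112*31+112)%997=593 [pair 1] -> [757, 593]
  Sibling for proof at L1: 112
L3: h(757,593)=(757*31+593)%997=132 [pair 0] -> [132]
  Sibling for proof at L2: 757
Root: 132
Proof path (sibling hashes from leaf to root): [55, 112, 757]

Answer: 55 112 757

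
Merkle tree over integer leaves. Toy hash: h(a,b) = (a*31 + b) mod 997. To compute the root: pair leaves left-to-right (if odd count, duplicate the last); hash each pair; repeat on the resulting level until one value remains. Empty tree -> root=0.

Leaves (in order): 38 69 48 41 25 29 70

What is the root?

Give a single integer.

L0: [38, 69, 48, 41, 25, 29, 70]
L1: h(38,69)=(38*31+69)%997=250 h(48,41)=(48*31+41)%997=532 h(25,29)=(25*31+29)%997=804 h(70,70)=(70*31+70)%997=246 -> [250, 532, 804, 246]
L2: h(250,532)=(250*31+532)%997=306 h(804,246)=(804*31+246)%997=245 -> [306, 245]
L3: h(306,245)=(306*31+245)%997=758 -> [758]

Answer: 758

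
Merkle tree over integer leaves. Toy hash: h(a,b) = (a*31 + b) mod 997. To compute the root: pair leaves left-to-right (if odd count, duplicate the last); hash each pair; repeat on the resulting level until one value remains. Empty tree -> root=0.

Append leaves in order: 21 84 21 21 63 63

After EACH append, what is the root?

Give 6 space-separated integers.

After append 21 (leaves=[21]):
  L0: [21]
  root=21
After append 84 (leaves=[21, 84]):
  L0: [21, 84]
  L1: h(21,84)=(21*31+84)%997=735 -> [735]
  root=735
After append 21 (leaves=[21, 84, 21]):
  L0: [21, 84, 21]
  L1: h(21,84)=(21*31+84)%997=735 h(21,21)=(21*31+21)%997=672 -> [735, 672]
  L2: h(735,672)=(735*31+672)%997=526 -> [526]
  root=526
After append 21 (leaves=[21, 84, 21, 21]):
  L0: [21, 84, 21, 21]
  L1: h(21,84)=(21*31+84)%997=735 h(21,21)=(21*31+21)%997=672 -> [735, 672]
  L2: h(735,672)=(735*31+672)%997=526 -> [526]
  root=526
After append 63 (leaves=[21, 84, 21, 21, 63]):
  L0: [21, 84, 21, 21, 63]
  L1: h(21,84)=(21*31+84)%997=735 h(21,21)=(21*31+21)%997=672 h(63,63)=(63*31+63)%997=22 -> [735, 672, 22]
  L2: h(735,672)=(735*31+672)%997=526 h(22,22)=(22*31+22)%997=704 -> [526, 704]
  L3: h(526,704)=(526*31+704)%997=61 -> [61]
  root=61
After append 63 (leaves=[21, 84, 21, 21, 63, 63]):
  L0: [21, 84, 21, 21, 63, 63]
  L1: h(21,84)=(21*31+84)%997=735 h(21,21)=(21*31+21)%997=672 h(63,63)=(63*31+63)%997=22 -> [735, 672, 22]
  L2: h(735,672)=(735*31+672)%997=526 h(22,22)=(22*31+22)%997=704 -> [526, 704]
  L3: h(526,704)=(526*31+704)%997=61 -> [61]
  root=61

Answer: 21 735 526 526 61 61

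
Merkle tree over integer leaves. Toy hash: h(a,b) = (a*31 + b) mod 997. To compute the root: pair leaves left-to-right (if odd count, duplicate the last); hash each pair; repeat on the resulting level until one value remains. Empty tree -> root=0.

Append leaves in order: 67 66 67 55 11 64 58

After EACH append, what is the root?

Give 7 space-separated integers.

Answer: 67 149 781 769 208 907 364

Derivation:
After append 67 (leaves=[67]):
  L0: [67]
  root=67
After append 66 (leaves=[67, 66]):
  L0: [67, 66]
  L1: h(67,66)=(67*31+66)%997=149 -> [149]
  root=149
After append 67 (leaves=[67, 66, 67]):
  L0: [67, 66, 67]
  L1: h(67,66)=(67*31+66)%997=149 h(67,67)=(67*31+67)%997=150 -> [149, 150]
  L2: h(149,150)=(149*31+150)%997=781 -> [781]
  root=781
After append 55 (leaves=[67, 66, 67, 55]):
  L0: [67, 66, 67, 55]
  L1: h(67,66)=(67*31+66)%997=149 h(67,55)=(67*31+55)%997=138 -> [149, 138]
  L2: h(149,138)=(149*31+138)%997=769 -> [769]
  root=769
After append 11 (leaves=[67, 66, 67, 55, 11]):
  L0: [67, 66, 67, 55, 11]
  L1: h(67,66)=(67*31+66)%997=149 h(67,55)=(67*31+55)%997=138 h(11,11)=(11*31+11)%997=352 -> [149, 138, 352]
  L2: h(149,138)=(149*31+138)%997=769 h(352,352)=(352*31+352)%997=297 -> [769, 297]
  L3: h(769,297)=(769*31+297)%997=208 -> [208]
  root=208
After append 64 (leaves=[67, 66, 67, 55, 11, 64]):
  L0: [67, 66, 67, 55, 11, 64]
  L1: h(67,66)=(67*31+66)%997=149 h(67,55)=(67*31+55)%997=138 h(11,64)=(11*31+64)%997=405 -> [149, 138, 405]
  L2: h(149,138)=(149*31+138)%997=769 h(405,405)=(405*31+405)%997=996 -> [769, 996]
  L3: h(769,996)=(769*31+996)%997=907 -> [907]
  root=907
After append 58 (leaves=[67, 66, 67, 55, 11, 64, 58]):
  L0: [67, 66, 67, 55, 11, 64, 58]
  L1: h(67,66)=(67*31+66)%997=149 h(67,55)=(67*31+55)%997=138 h(11,64)=(11*31+64)%997=405 h(58,58)=(58*31+58)%997=859 -> [149, 138, 405, 859]
  L2: h(149,138)=(149*31+138)%997=769 h(405,859)=(405*31+859)%997=453 -> [769, 453]
  L3: h(769,453)=(769*31+453)%997=364 -> [364]
  root=364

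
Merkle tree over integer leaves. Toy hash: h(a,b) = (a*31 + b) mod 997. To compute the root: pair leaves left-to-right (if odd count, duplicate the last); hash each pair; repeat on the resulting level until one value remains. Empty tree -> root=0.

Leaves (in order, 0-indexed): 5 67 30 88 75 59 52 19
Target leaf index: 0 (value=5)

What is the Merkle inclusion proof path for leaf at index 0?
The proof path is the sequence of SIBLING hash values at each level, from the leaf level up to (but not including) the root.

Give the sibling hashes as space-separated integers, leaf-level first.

Answer: 67 21 760

Derivation:
L0 (leaves): [5, 67, 30, 88, 75, 59, 52, 19], target index=0
L1: h(5,67)=(5*31+67)%997=222 [pair 0] h(30,88)=(30*31+88)%997=21 [pair 1] h(75,59)=(75*31+59)%997=390 [pair 2] h(52,19)=(52*31+19)%997=634 [pair 3] -> [222, 21, 390, 634]
  Sibling for proof at L0: 67
L2: h(222,21)=(222*31+21)%997=921 [pair 0] h(390,634)=(390*31+634)%997=760 [pair 1] -> [921, 760]
  Sibling for proof at L1: 21
L3: h(921,760)=(921*31+760)%997=398 [pair 0] -> [398]
  Sibling for proof at L2: 760
Root: 398
Proof path (sibling hashes from leaf to root): [67, 21, 760]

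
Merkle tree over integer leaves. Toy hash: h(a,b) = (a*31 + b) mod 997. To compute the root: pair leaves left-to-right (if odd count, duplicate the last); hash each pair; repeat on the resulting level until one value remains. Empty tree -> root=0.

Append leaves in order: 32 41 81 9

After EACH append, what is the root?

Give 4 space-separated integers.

After append 32 (leaves=[32]):
  L0: [32]
  root=32
After append 41 (leaves=[32, 41]):
  L0: [32, 41]
  L1: h(32,41)=(32*31+41)%997=36 -> [36]
  root=36
After append 81 (leaves=[32, 41, 81]):
  L0: [32, 41, 81]
  L1: h(32,41)=(32*31+41)%997=36 h(81,81)=(81*31+81)%997=598 -> [36, 598]
  L2: h(36,598)=(36*31+598)%997=717 -> [717]
  root=717
After append 9 (leaves=[32, 41, 81, 9]):
  L0: [32, 41, 81, 9]
  L1: h(32,41)=(32*31+41)%997=36 h(81,9)=(81*31+9)%997=526 -> [36, 526]
  L2: h(36,526)=(36*31+526)%997=645 -> [645]
  root=645

Answer: 32 36 717 645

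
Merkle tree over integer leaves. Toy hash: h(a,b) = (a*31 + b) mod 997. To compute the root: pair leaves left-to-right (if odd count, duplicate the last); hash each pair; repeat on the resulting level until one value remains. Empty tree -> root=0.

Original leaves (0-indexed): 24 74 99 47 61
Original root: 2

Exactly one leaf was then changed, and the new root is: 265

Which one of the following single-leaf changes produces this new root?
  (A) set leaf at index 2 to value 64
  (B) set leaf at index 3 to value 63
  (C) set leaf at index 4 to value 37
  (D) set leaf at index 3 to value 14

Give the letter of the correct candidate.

Answer: A

Derivation:
Original leaves: [24, 74, 99, 47, 61]
Target new root: 265
Try each candidate change and compute the resulting root:
Candidate A: set leaf[2] = 64 -> leaves = [24, 74, 64, 47, 61]
  L0: [24, 74, 64, 47, 61]
  L1: h(24,74)=(24*31+74)%997=818 h(64,47)=(64*31+47)%997=37 h(61,61)=(61*31+61)%997=955 -> [818, 37, 955]
  L2: h(818,37)=(818*31+37)%997=470 h(955,955)=(955*31+955)%997=650 -> [470, 650]
  L3: h(470,650)=(470*31+650)%997=265 -> [265]
  root = 265 == target 265  ** MATCH **
Candidate B: set leaf[3] = 63 -> leaves = [24, 74, 99, 63, 61]
  L0: [24, 74, 99, 63, 61]
  L1: h(24,74)=(24*31+74)%997=818 h(99,63)=(99*31+63)%997=141 h(61,61)=(61*31+61)%997=955 -> [818, 141, 955]
  L2: h(818,141)=(818*31+141)%997=574 h(955,955)=(955*31+955)%997=650 -> [574, 650]
  L3: h(574,650)=(574*31+650)%997=498 -> [498]
  root = 498 != target 265
Candidate C: set leaf[4] = 37 -> leaves = [24, 74, 99, 47, 37]
  L0: [24, 74, 99, 47, 37]
  L1: h(24,74)=(24*31+74)%997=818 h(99,47)=(99*31+47)%997=125 h(37,37)=(37*31+37)%997=187 -> [818, 125, 187]
  L2: h(818,125)=(818*31+125)%997=558 h(187,187)=(187*31+187)%997=2 -> [558, 2]
  L3: h(558,2)=(558*31+2)%997=351 -> [351]
  root = 351 != target 265
Candidate D: set leaf[3] = 14 -> leaves = [24, 74, 99, 14, 61]
  L0: [24, 74, 99, 14, 61]
  L1: h(24,74)=(24*31+74)%997=818 h(99,14)=(99*31+14)%997=92 h(61,61)=(61*31+61)%997=955 -> [818, 92, 955]
  L2: h(818,92)=(818*31+92)%997=525 h(955,955)=(955*31+955)%997=650 -> [525, 650]
  L3: h(525,650)=(525*31+650)%997=973 -> [973]
  root = 973 != target 265
Candidate A produces the target root.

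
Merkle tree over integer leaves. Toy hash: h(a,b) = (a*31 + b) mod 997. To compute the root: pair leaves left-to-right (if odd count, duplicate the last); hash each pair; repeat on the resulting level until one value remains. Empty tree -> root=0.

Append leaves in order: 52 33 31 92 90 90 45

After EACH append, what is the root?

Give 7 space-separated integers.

Answer: 52 648 143 204 778 778 335

Derivation:
After append 52 (leaves=[52]):
  L0: [52]
  root=52
After append 33 (leaves=[52, 33]):
  L0: [52, 33]
  L1: h(52,33)=(52*31+33)%997=648 -> [648]
  root=648
After append 31 (leaves=[52, 33, 31]):
  L0: [52, 33, 31]
  L1: h(52,33)=(52*31+33)%997=648 h(31,31)=(31*31+31)%997=992 -> [648, 992]
  L2: h(648,992)=(648*31+992)%997=143 -> [143]
  root=143
After append 92 (leaves=[52, 33, 31, 92]):
  L0: [52, 33, 31, 92]
  L1: h(52,33)=(52*31+33)%997=648 h(31,92)=(31*31+92)%997=56 -> [648, 56]
  L2: h(648,56)=(648*31+56)%997=204 -> [204]
  root=204
After append 90 (leaves=[52, 33, 31, 92, 90]):
  L0: [52, 33, 31, 92, 90]
  L1: h(52,33)=(52*31+33)%997=648 h(31,92)=(31*31+92)%997=56 h(90,90)=(90*31+90)%997=886 -> [648, 56, 886]
  L2: h(648,56)=(648*31+56)%997=204 h(886,886)=(886*31+886)%997=436 -> [204, 436]
  L3: h(204,436)=(204*31+436)%997=778 -> [778]
  root=778
After append 90 (leaves=[52, 33, 31, 92, 90, 90]):
  L0: [52, 33, 31, 92, 90, 90]
  L1: h(52,33)=(52*31+33)%997=648 h(31,92)=(31*31+92)%997=56 h(90,90)=(90*31+90)%997=886 -> [648, 56, 886]
  L2: h(648,56)=(648*31+56)%997=204 h(886,886)=(886*31+886)%997=436 -> [204, 436]
  L3: h(204,436)=(204*31+436)%997=778 -> [778]
  root=778
After append 45 (leaves=[52, 33, 31, 92, 90, 90, 45]):
  L0: [52, 33, 31, 92, 90, 90, 45]
  L1: h(52,33)=(52*31+33)%997=648 h(31,92)=(31*31+92)%997=56 h(90,90)=(90*31+90)%997=886 h(45,45)=(45*31+45)%997=443 -> [648, 56, 886, 443]
  L2: h(648,56)=(648*31+56)%997=204 h(886,443)=(886*31+443)%997=990 -> [204, 990]
  L3: h(204,990)=(204*31+990)%997=335 -> [335]
  root=335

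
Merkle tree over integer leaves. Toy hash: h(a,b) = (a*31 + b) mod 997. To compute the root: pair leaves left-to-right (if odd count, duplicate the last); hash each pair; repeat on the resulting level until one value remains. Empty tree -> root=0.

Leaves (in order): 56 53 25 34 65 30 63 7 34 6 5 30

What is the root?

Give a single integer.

L0: [56, 53, 25, 34, 65, 30, 63, 7, 34, 6, 5, 30]
L1: h(56,53)=(56*31+53)%997=792 h(25,34)=(25*31+34)%997=809 h(65,30)=(65*31+30)%997=51 h(63,7)=(63*31+7)%997=963 h(34,6)=(34*31+6)%997=63 h(5,30)=(5*31+30)%997=185 -> [792, 809, 51, 963, 63, 185]
L2: h(792,809)=(792*31+809)%997=436 h(51,963)=(51*31+963)%997=550 h(63,185)=(63*31+185)%997=144 -> [436, 550, 144]
L3: h(436,550)=(436*31+550)%997=108 h(144,144)=(144*31+144)%997=620 -> [108, 620]
L4: h(108,620)=(108*31+620)%997=977 -> [977]

Answer: 977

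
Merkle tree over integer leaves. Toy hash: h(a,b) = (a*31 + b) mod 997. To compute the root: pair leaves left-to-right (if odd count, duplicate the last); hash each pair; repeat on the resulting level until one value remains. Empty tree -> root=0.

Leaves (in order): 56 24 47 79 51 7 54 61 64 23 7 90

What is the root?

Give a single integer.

L0: [56, 24, 47, 79, 51, 7, 54, 61, 64, 23, 7, 90]
L1: h(56,24)=(56*31+24)%997=763 h(47,79)=(47*31+79)%997=539 h(51,7)=(51*31+7)%997=591 h(54,61)=(54*31+61)%997=738 h(64,23)=(64*31+23)%997=13 h(7,90)=(7*31+90)%997=307 -> [763, 539, 591, 738, 13, 307]
L2: h(763,539)=(763*31+539)%997=264 h(591,738)=(591*31+738)%997=116 h(13,307)=(13*31+307)%997=710 -> [264, 116, 710]
L3: h(264,116)=(264*31+116)%997=324 h(710,710)=(710*31+710)%997=786 -> [324, 786]
L4: h(324,786)=(324*31+786)%997=860 -> [860]

Answer: 860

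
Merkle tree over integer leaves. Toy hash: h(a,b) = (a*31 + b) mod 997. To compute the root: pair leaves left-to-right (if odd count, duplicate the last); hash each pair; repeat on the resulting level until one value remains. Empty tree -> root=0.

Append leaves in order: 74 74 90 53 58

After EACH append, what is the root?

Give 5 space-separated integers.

After append 74 (leaves=[74]):
  L0: [74]
  root=74
After append 74 (leaves=[74, 74]):
  L0: [74, 74]
  L1: h(74,74)=(74*31+74)%997=374 -> [374]
  root=374
After append 90 (leaves=[74, 74, 90]):
  L0: [74, 74, 90]
  L1: h(74,74)=(74*31+74)%997=374 h(90,90)=(90*31+90)%997=886 -> [374, 886]
  L2: h(374,886)=(374*31+886)%997=516 -> [516]
  root=516
After append 53 (leaves=[74, 74, 90, 53]):
  L0: [74, 74, 90, 53]
  L1: h(74,74)=(74*31+74)%997=374 h(90,53)=(90*31+53)%997=849 -> [374, 849]
  L2: h(374,849)=(374*31+849)%997=479 -> [479]
  root=479
After append 58 (leaves=[74, 74, 90, 53, 58]):
  L0: [74, 74, 90, 53, 58]
  L1: h(74,74)=(74*31+74)%997=374 h(90,53)=(90*31+53)%997=849 h(58,58)=(58*31+58)%997=859 -> [374, 849, 859]
  L2: h(374,849)=(374*31+849)%997=479 h(859,859)=(859*31+859)%997=569 -> [479, 569]
  L3: h(479,569)=(479*31+569)%997=463 -> [463]
  root=463

Answer: 74 374 516 479 463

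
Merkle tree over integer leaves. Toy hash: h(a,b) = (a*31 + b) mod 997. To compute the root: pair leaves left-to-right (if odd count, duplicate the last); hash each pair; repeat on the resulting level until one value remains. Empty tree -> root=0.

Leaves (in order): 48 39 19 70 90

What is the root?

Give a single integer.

L0: [48, 39, 19, 70, 90]
L1: h(48,39)=(48*31+39)%997=530 h(19,70)=(19*31+70)%997=659 h(90,90)=(90*31+90)%997=886 -> [530, 659, 886]
L2: h(530,659)=(530*31+659)%997=140 h(886,886)=(886*31+886)%997=436 -> [140, 436]
L3: h(140,436)=(140*31+436)%997=788 -> [788]

Answer: 788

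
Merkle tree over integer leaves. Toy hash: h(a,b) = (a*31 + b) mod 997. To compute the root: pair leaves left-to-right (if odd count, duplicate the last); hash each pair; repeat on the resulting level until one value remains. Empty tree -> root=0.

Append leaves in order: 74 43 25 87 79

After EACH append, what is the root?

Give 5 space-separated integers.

After append 74 (leaves=[74]):
  L0: [74]
  root=74
After append 43 (leaves=[74, 43]):
  L0: [74, 43]
  L1: h(74,43)=(74*31+43)%997=343 -> [343]
  root=343
After append 25 (leaves=[74, 43, 25]):
  L0: [74, 43, 25]
  L1: h(74,43)=(74*31+43)%997=343 h(25,25)=(25*31+25)%997=800 -> [343, 800]
  L2: h(343,800)=(343*31+800)%997=466 -> [466]
  root=466
After append 87 (leaves=[74, 43, 25, 87]):
  L0: [74, 43, 25, 87]
  L1: h(74,43)=(74*31+43)%997=343 h(25,87)=(25*31+87)%997=862 -> [343, 862]
  L2: h(343,862)=(343*31+862)%997=528 -> [528]
  root=528
After append 79 (leaves=[74, 43, 25, 87, 79]):
  L0: [74, 43, 25, 87, 79]
  L1: h(74,43)=(74*31+43)%997=343 h(25,87)=(25*31+87)%997=862 h(79,79)=(79*31+79)%997=534 -> [343, 862, 534]
  L2: h(343,862)=(343*31+862)%997=528 h(534,534)=(534*31+534)%997=139 -> [528, 139]
  L3: h(528,139)=(528*31+139)%997=555 -> [555]
  root=555

Answer: 74 343 466 528 555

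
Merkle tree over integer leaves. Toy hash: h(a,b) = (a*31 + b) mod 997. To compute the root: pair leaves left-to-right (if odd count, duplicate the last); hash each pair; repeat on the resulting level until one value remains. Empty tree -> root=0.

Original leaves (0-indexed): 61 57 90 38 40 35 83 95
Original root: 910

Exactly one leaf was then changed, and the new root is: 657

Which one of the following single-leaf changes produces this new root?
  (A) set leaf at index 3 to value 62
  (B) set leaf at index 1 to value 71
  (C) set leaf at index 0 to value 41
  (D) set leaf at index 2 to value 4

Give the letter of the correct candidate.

Original leaves: [61, 57, 90, 38, 40, 35, 83, 95]
Target new root: 657
Try each candidate change and compute the resulting root:
Candidate A: set leaf[3] = 62 -> leaves = [61, 57, 90, 62, 40, 35, 83, 95]
  L0: [61, 57, 90, 62, 40, 35, 83, 95]
  L1: h(61,57)=(61*31+57)%997=951 h(90,62)=(90*31+62)%997=858 h(40,35)=(40*31+35)%997=278 h(83,95)=(83*31+95)%997=674 -> [951, 858, 278, 674]
  L2: h(951,858)=(951*31+858)%997=429 h(278,674)=(278*31+674)%997=319 -> [429, 319]
  L3: h(429,319)=(429*31+319)%997=657 -> [657]
  root = 657 == target 657  ** MATCH **
Candidate B: set leaf[1] = 71 -> leaves = [61, 71, 90, 38, 40, 35, 83, 95]
  L0: [61, 71, 90, 38, 40, 35, 83, 95]
  L1: h(61,71)=(61*31+71)%997=965 h(90,38)=(90*31+38)%997=834 h(40,35)=(40*31+35)%997=278 h(83,95)=(83*31+95)%997=674 -> [965, 834, 278, 674]
  L2: h(965,834)=(965*31+834)%997=839 h(278,674)=(278*31+674)%997=319 -> [839, 319]
  L3: h(839,319)=(839*31+319)%997=406 -> [406]
  root = 406 != target 657
Candidate C: set leaf[0] = 41 -> leaves = [41, 57, 90, 38, 40, 35, 83, 95]
  L0: [41, 57, 90, 38, 40, 35, 83, 95]
  L1: h(41,57)=(41*31+57)%997=331 h(90,38)=(90*31+38)%997=834 h(40,35)=(40*31+35)%997=278 h(83,95)=(83*31+95)%997=674 -> [331, 834, 278, 674]
  L2: h(331,834)=(331*31+834)%997=128 h(278,674)=(278*31+674)%997=319 -> [128, 319]
  L3: h(128,319)=(128*31+319)%997=299 -> [299]
  root = 299 != target 657
Candidate D: set leaf[2] = 4 -> leaves = [61, 57, 4, 38, 40, 35, 83, 95]
  L0: [61, 57, 4, 38, 40, 35, 83, 95]
  L1: h(61,57)=(61*31+57)%997=951 h(4,38)=(4*31+38)%997=162 h(40,35)=(40*31+35)%997=278 h(83,95)=(83*31+95)%997=674 -> [951, 162, 278, 674]
  L2: h(951,162)=(951*31+162)%997=730 h(278,674)=(278*31+674)%997=319 -> [730, 319]
  L3: h(730,319)=(730*31+319)%997=18 -> [18]
  root = 18 != target 657
Candidate A produces the target root.

Answer: A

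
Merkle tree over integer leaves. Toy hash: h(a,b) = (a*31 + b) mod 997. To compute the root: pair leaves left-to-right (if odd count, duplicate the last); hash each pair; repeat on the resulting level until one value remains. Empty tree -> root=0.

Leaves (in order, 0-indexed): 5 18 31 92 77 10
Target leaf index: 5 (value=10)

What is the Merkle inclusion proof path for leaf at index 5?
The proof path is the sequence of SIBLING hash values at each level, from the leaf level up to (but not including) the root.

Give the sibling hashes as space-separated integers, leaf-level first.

L0 (leaves): [5, 18, 31, 92, 77, 10], target index=5
L1: h(5,18)=(5*31+18)%997=173 [pair 0] h(31,92)=(31*31+92)%997=56 [pair 1] h(77,10)=(77*31+10)%997=403 [pair 2] -> [173, 56, 403]
  Sibling for proof at L0: 77
L2: h(173,56)=(173*31+56)%997=434 [pair 0] h(403,403)=(403*31+403)%997=932 [pair 1] -> [434, 932]
  Sibling for proof at L1: 403
L3: h(434,932)=(434*31+932)%997=428 [pair 0] -> [428]
  Sibling for proof at L2: 434
Root: 428
Proof path (sibling hashes from leaf to root): [77, 403, 434]

Answer: 77 403 434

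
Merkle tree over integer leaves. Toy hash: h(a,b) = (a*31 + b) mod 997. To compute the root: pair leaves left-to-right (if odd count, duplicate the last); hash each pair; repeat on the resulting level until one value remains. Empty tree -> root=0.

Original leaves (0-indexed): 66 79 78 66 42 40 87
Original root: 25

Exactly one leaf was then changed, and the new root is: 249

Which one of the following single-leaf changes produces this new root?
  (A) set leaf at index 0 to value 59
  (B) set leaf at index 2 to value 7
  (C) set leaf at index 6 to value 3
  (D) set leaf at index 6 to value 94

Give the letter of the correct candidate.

Original leaves: [66, 79, 78, 66, 42, 40, 87]
Target new root: 249
Try each candidate change and compute the resulting root:
Candidate A: set leaf[0] = 59 -> leaves = [59, 79, 78, 66, 42, 40, 87]
  L0: [59, 79, 78, 66, 42, 40, 87]
  L1: h(59,79)=(59*31+79)%997=911 h(78,66)=(78*31+66)%997=490 h(42,40)=(42*31+40)%997=345 h(87,87)=(87*31+87)%997=790 -> [911, 490, 345, 790]
  L2: h(911,490)=(911*31+490)%997=815 h(345,790)=(345*31+790)%997=518 -> [815, 518]
  L3: h(815,518)=(815*31+518)%997=858 -> [858]
  root = 858 != target 249
Candidate B: set leaf[2] = 7 -> leaves = [66, 79, 7, 66, 42, 40, 87]
  L0: [66, 79, 7, 66, 42, 40, 87]
  L1: h(66,79)=(66*31+79)%997=131 h(7,66)=(7*31+66)%997=283 h(42,40)=(42*31+40)%997=345 h(87,87)=(87*31+87)%997=790 -> [131, 283, 345, 790]
  L2: h(131,283)=(131*31+283)%997=356 h(345,790)=(345*31+790)%997=518 -> [356, 518]
  L3: h(356,518)=(356*31+518)%997=587 -> [587]
  root = 587 != target 249
Candidate C: set leaf[6] = 3 -> leaves = [66, 79, 78, 66, 42, 40, 3]
  L0: [66, 79, 78, 66, 42, 40, 3]
  L1: h(66,79)=(66*31+79)%997=131 h(78,66)=(78*31+66)%997=490 h(42,40)=(42*31+40)%997=345 h(3,3)=(3*31+3)%997=96 -> [131, 490, 345, 96]
  L2: h(131,490)=(131*31+490)%997=563 h(345,96)=(345*31+96)%997=821 -> [563, 821]
  L3: h(563,821)=(563*31+821)%997=328 -> [328]
  root = 328 != target 249
Candidate D: set leaf[6] = 94 -> leaves = [66, 79, 78, 66, 42, 40, 94]
  L0: [66, 79, 78, 66, 42, 40, 94]
  L1: h(66,79)=(66*31+79)%997=131 h(78,66)=(78*31+66)%997=490 h(42,40)=(42*31+40)%997=345 h(94,94)=(94*31+94)%997=17 -> [131, 490, 345, 17]
  L2: h(131,490)=(131*31+490)%997=563 h(345,17)=(345*31+17)%997=742 -> [563, 742]
  L3: h(563,742)=(563*31+742)%997=249 -> [249]
  root = 249 == target 249  ** MATCH **
Candidate D produces the target root.

Answer: D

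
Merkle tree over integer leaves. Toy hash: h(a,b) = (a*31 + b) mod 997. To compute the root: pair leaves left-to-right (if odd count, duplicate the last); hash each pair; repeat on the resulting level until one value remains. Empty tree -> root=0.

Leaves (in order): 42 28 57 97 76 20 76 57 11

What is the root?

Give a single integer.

L0: [42, 28, 57, 97, 76, 20, 76, 57, 11]
L1: h(42,28)=(42*31+28)%997=333 h(57,97)=(57*31+97)%997=867 h(76,20)=(76*31+20)%997=382 h(76,57)=(76*31+57)%997=419 h(11,11)=(11*31+11)%997=352 -> [333, 867, 382, 419, 352]
L2: h(333,867)=(333*31+867)%997=223 h(382,419)=(382*31+419)%997=297 h(352,352)=(352*31+352)%997=297 -> [223, 297, 297]
L3: h(223,297)=(223*31+297)%997=231 h(297,297)=(297*31+297)%997=531 -> [231, 531]
L4: h(231,531)=(231*31+531)%997=713 -> [713]

Answer: 713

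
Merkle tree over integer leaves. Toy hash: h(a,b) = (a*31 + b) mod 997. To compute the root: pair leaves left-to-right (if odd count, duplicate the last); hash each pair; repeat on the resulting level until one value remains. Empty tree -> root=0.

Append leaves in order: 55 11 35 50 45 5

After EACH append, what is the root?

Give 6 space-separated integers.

After append 55 (leaves=[55]):
  L0: [55]
  root=55
After append 11 (leaves=[55, 11]):
  L0: [55, 11]
  L1: h(55,11)=(55*31+11)%997=719 -> [719]
  root=719
After append 35 (leaves=[55, 11, 35]):
  L0: [55, 11, 35]
  L1: h(55,11)=(55*31+11)%997=719 h(35,35)=(35*31+35)%997=123 -> [719, 123]
  L2: h(719,123)=(719*31+123)%997=478 -> [478]
  root=478
After append 50 (leaves=[55, 11, 35, 50]):
  L0: [55, 11, 35, 50]
  L1: h(55,11)=(55*31+11)%997=719 h(35,50)=(35*31+50)%997=138 -> [719, 138]
  L2: h(719,138)=(719*31+138)%997=493 -> [493]
  root=493
After append 45 (leaves=[55, 11, 35, 50, 45]):
  L0: [55, 11, 35, 50, 45]
  L1: h(55,11)=(55*31+11)%997=719 h(35,50)=(35*31+50)%997=138 h(45,45)=(45*31+45)%997=443 -> [719, 138, 443]
  L2: h(719,138)=(719*31+138)%997=493 h(443,443)=(443*31+443)%997=218 -> [493, 218]
  L3: h(493,218)=(493*31+218)%997=546 -> [546]
  root=546
After append 5 (leaves=[55, 11, 35, 50, 45, 5]):
  L0: [55, 11, 35, 50, 45, 5]
  L1: h(55,11)=(55*31+11)%997=719 h(35,50)=(35*31+50)%997=138 h(45,5)=(45*31+5)%997=403 -> [719, 138, 403]
  L2: h(719,138)=(719*31+138)%997=493 h(403,403)=(403*31+403)%997=932 -> [493, 932]
  L3: h(493,932)=(493*31+932)%997=263 -> [263]
  root=263

Answer: 55 719 478 493 546 263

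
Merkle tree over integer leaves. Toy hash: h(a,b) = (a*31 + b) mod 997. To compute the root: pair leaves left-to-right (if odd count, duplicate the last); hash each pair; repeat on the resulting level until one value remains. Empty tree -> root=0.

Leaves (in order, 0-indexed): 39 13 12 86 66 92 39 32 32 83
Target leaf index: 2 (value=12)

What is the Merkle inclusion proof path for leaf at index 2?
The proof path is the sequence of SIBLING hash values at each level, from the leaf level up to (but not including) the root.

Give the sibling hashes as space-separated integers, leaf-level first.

Answer: 86 225 720 112

Derivation:
L0 (leaves): [39, 13, 12, 86, 66, 92, 39, 32, 32, 83], target index=2
L1: h(39,13)=(39*31+13)%997=225 [pair 0] h(12,86)=(12*31+86)%997=458 [pair 1] h(66,92)=(66*31+92)%997=144 [pair 2] h(39,32)=(39*31+32)%997=244 [pair 3] h(32,83)=(32*31+83)%997=78 [pair 4] -> [225, 458, 144, 244, 78]
  Sibling for proof at L0: 86
L2: h(225,458)=(225*31+458)%997=454 [pair 0] h(144,244)=(144*31+244)%997=720 [pair 1] h(78,78)=(78*31+78)%997=502 [pair 2] -> [454, 720, 502]
  Sibling for proof at L1: 225
L3: h(454,720)=(454*31+720)%997=836 [pair 0] h(502,502)=(502*31+502)%997=112 [pair 1] -> [836, 112]
  Sibling for proof at L2: 720
L4: h(836,112)=(836*31+112)%997=106 [pair 0] -> [106]
  Sibling for proof at L3: 112
Root: 106
Proof path (sibling hashes from leaf to root): [86, 225, 720, 112]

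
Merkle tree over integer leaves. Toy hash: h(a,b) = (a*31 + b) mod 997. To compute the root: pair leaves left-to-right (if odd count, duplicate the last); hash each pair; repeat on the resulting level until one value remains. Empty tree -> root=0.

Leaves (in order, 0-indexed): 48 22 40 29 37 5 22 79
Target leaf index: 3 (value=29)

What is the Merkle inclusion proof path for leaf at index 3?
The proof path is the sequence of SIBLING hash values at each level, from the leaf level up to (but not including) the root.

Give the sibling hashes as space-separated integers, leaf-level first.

Answer: 40 513 581

Derivation:
L0 (leaves): [48, 22, 40, 29, 37, 5, 22, 79], target index=3
L1: h(48,22)=(48*31+22)%997=513 [pair 0] h(40,29)=(40*31+29)%997=272 [pair 1] h(37,5)=(37*31+5)%997=155 [pair 2] h(22,79)=(22*31+79)%997=761 [pair 3] -> [513, 272, 155, 761]
  Sibling for proof at L0: 40
L2: h(513,272)=(513*31+272)%997=223 [pair 0] h(155,761)=(155*31+761)%997=581 [pair 1] -> [223, 581]
  Sibling for proof at L1: 513
L3: h(223,581)=(223*31+581)%997=515 [pair 0] -> [515]
  Sibling for proof at L2: 581
Root: 515
Proof path (sibling hashes from leaf to root): [40, 513, 581]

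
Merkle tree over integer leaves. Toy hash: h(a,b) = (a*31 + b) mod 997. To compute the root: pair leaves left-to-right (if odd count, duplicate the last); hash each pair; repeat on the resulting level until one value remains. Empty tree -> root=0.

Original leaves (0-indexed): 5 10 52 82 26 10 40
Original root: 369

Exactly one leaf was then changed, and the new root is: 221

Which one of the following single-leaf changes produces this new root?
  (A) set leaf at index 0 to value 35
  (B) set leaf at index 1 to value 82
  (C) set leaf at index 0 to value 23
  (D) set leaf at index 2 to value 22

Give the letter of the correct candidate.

Answer: C

Derivation:
Original leaves: [5, 10, 52, 82, 26, 10, 40]
Target new root: 221
Try each candidate change and compute the resulting root:
Candidate A: set leaf[0] = 35 -> leaves = [35, 10, 52, 82, 26, 10, 40]
  L0: [35, 10, 52, 82, 26, 10, 40]
  L1: h(35,10)=(35*31+10)%997=98 h(52,82)=(52*31+82)%997=697 h(26,10)=(26*31+10)%997=816 h(40,40)=(40*31+40)%997=283 -> [98, 697, 816, 283]
  L2: h(98,697)=(98*31+697)%997=744 h(816,283)=(816*31+283)%997=654 -> [744, 654]
  L3: h(744,654)=(744*31+654)%997=787 -> [787]
  root = 787 != target 221
Candidate B: set leaf[1] = 82 -> leaves = [5, 82, 52, 82, 26, 10, 40]
  L0: [5, 82, 52, 82, 26, 10, 40]
  L1: h(5,82)=(5*31+82)%997=237 h(52,82)=(52*31+82)%997=697 h(26,10)=(26*31+10)%997=816 h(40,40)=(40*31+40)%997=283 -> [237, 697, 816, 283]
  L2: h(237,697)=(237*31+697)%997=68 h(816,283)=(816*31+283)%997=654 -> [68, 654]
  L3: h(68,654)=(68*31+654)%997=768 -> [768]
  root = 768 != target 221
Candidate C: set leaf[0] = 23 -> leaves = [23, 10, 52, 82, 26, 10, 40]
  L0: [23, 10, 52, 82, 26, 10, 40]
  L1: h(23,10)=(23*31+10)%997=723 h(52,82)=(52*31+82)%997=697 h(26,10)=(26*31+10)%997=816 h(40,40)=(40*31+40)%997=283 -> [723, 697, 816, 283]
  L2: h(723,697)=(723*31+697)%997=179 h(816,283)=(816*31+283)%997=654 -> [179, 654]
  L3: h(179,654)=(179*31+654)%997=221 -> [221]
  root = 221 == target 221  ** MATCH **
Candidate D: set leaf[2] = 22 -> leaves = [5, 10, 22, 82, 26, 10, 40]
  L0: [5, 10, 22, 82, 26, 10, 40]
  L1: h(5,10)=(5*31+10)%997=165 h(22,82)=(22*31+82)%997=764 h(26,10)=(26*31+10)%997=816 h(40,40)=(40*31+40)%997=283 -> [165, 764, 816, 283]
  L2: h(165,764)=(165*31+764)%997=894 h(816,283)=(816*31+283)%997=654 -> [894, 654]
  L3: h(894,654)=(894*31+654)%997=452 -> [452]
  root = 452 != target 221
Candidate C produces the target root.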